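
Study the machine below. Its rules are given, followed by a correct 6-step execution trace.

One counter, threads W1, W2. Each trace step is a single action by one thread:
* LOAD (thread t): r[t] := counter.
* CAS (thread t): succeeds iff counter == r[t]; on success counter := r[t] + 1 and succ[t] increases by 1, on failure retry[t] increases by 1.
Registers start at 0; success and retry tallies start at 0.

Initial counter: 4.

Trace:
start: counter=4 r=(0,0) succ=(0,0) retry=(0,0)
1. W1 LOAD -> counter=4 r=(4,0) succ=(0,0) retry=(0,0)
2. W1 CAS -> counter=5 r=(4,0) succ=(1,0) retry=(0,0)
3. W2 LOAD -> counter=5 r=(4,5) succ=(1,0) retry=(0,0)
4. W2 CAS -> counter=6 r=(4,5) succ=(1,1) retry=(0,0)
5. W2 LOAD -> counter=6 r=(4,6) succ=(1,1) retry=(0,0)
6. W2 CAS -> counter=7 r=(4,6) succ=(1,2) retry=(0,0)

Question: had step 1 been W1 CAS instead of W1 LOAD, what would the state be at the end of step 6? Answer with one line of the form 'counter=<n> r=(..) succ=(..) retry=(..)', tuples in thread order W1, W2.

counter=6 r=(0,5) succ=(0,2) retry=(2,0)

(re-executing from step 1 with the substitution; state before step 1: counter=4 r=(0,0) succ=(0,0) retry=(0,0))
1. W1 CAS -> counter=4 r=(0,0) succ=(0,0) retry=(1,0)
2. W1 CAS -> counter=4 r=(0,0) succ=(0,0) retry=(2,0)
3. W2 LOAD -> counter=4 r=(0,4) succ=(0,0) retry=(2,0)
4. W2 CAS -> counter=5 r=(0,4) succ=(0,1) retry=(2,0)
5. W2 LOAD -> counter=5 r=(0,5) succ=(0,1) retry=(2,0)
6. W2 CAS -> counter=6 r=(0,5) succ=(0,2) retry=(2,0)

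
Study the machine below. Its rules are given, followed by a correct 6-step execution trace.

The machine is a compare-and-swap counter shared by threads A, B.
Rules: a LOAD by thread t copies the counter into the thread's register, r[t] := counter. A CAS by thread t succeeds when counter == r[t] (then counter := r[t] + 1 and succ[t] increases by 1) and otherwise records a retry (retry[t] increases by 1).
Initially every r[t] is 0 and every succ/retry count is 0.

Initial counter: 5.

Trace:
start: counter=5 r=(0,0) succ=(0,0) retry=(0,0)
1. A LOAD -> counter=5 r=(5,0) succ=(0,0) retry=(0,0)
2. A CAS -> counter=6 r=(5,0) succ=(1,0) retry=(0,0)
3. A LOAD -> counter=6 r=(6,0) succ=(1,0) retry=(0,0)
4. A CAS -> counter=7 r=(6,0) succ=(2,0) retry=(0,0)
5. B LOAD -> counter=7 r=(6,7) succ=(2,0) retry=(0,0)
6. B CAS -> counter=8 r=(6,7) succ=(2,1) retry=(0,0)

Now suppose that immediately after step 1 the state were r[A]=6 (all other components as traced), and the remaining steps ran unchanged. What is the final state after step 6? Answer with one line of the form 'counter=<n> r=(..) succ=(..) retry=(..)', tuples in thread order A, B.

state after step 1 := counter=5 r=(6,0) succ=(0,0) retry=(0,0)
2. A CAS -> counter=5 r=(6,0) succ=(0,0) retry=(1,0)
3. A LOAD -> counter=5 r=(5,0) succ=(0,0) retry=(1,0)
4. A CAS -> counter=6 r=(5,0) succ=(1,0) retry=(1,0)
5. B LOAD -> counter=6 r=(5,6) succ=(1,0) retry=(1,0)
6. B CAS -> counter=7 r=(5,6) succ=(1,1) retry=(1,0)

counter=7 r=(5,6) succ=(1,1) retry=(1,0)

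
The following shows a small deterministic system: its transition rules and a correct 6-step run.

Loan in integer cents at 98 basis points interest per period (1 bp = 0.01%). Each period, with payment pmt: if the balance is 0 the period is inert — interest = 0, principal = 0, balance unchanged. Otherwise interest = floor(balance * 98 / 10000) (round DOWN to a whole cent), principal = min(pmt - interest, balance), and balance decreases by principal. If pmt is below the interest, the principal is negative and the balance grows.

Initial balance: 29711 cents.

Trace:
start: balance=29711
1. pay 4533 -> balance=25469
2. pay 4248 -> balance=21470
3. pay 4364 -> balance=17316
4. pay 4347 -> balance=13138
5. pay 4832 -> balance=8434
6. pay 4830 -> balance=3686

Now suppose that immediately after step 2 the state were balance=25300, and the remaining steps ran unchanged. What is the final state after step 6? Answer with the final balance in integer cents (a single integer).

state after step 2 := balance=25300
3. pay 4364 -> balance=21183
4. pay 4347 -> balance=17043
5. pay 4832 -> balance=12378
6. pay 4830 -> balance=7669

7669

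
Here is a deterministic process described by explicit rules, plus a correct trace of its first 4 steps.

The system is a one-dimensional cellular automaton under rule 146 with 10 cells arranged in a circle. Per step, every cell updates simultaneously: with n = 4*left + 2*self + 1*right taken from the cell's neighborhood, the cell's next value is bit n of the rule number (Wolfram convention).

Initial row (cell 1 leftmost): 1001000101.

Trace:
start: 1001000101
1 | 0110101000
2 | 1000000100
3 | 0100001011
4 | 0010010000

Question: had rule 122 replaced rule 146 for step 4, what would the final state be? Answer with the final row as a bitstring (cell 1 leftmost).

1010010111

(re-executing step 4 under rule 122; state before step 4: 0100001011)
4 | 1010010111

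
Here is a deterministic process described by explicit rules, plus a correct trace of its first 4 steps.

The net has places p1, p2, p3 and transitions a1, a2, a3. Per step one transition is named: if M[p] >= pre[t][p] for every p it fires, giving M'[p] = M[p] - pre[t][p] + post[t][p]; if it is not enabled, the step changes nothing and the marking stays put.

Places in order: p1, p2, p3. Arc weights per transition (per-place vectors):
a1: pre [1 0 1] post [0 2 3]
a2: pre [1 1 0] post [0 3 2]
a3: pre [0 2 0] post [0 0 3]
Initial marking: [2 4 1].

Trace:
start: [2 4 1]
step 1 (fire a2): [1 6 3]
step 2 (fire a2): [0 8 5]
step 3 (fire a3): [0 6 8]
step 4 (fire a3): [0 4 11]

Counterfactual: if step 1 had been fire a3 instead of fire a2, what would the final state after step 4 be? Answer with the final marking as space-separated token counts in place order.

1 0 12

(re-executing from step 1 with the substitution; state before step 1: [2 4 1])
step 1 (fire a3): [2 2 4]
step 2 (fire a2): [1 4 6]
step 3 (fire a3): [1 2 9]
step 4 (fire a3): [1 0 12]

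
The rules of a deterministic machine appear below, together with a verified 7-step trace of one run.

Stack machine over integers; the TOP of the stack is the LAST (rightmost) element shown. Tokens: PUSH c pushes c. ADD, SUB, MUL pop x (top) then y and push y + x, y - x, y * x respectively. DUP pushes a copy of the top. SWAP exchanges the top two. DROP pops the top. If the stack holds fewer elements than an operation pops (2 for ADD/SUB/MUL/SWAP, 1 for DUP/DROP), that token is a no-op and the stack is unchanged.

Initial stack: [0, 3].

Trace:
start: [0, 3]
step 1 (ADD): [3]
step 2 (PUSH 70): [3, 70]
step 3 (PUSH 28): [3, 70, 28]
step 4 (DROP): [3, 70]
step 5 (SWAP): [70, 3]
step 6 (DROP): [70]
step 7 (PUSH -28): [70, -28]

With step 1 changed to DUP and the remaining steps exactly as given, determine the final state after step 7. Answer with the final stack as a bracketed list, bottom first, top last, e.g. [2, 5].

[0, 3, 70, -28]

(re-executing from step 1 with the substitution; state before step 1: [0, 3])
step 1 (DUP): [0, 3, 3]
step 2 (PUSH 70): [0, 3, 3, 70]
step 3 (PUSH 28): [0, 3, 3, 70, 28]
step 4 (DROP): [0, 3, 3, 70]
step 5 (SWAP): [0, 3, 70, 3]
step 6 (DROP): [0, 3, 70]
step 7 (PUSH -28): [0, 3, 70, -28]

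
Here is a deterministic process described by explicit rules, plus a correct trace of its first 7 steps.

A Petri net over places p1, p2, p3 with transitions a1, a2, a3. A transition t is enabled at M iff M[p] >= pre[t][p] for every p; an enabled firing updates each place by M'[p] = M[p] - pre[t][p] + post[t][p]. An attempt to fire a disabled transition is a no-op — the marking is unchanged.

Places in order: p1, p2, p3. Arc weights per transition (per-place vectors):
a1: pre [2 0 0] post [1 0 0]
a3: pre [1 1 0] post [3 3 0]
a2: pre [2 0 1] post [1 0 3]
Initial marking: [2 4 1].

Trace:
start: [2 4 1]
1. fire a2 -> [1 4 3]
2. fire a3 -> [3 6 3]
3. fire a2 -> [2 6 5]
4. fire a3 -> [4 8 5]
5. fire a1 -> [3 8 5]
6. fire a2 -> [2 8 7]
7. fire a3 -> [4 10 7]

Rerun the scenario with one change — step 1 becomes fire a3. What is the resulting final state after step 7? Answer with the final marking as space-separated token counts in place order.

(re-executing from step 1 with the substitution; state before step 1: [2 4 1])
1. fire a3 -> [4 6 1]
2. fire a3 -> [6 8 1]
3. fire a2 -> [5 8 3]
4. fire a3 -> [7 10 3]
5. fire a1 -> [6 10 3]
6. fire a2 -> [5 10 5]
7. fire a3 -> [7 12 5]

7 12 5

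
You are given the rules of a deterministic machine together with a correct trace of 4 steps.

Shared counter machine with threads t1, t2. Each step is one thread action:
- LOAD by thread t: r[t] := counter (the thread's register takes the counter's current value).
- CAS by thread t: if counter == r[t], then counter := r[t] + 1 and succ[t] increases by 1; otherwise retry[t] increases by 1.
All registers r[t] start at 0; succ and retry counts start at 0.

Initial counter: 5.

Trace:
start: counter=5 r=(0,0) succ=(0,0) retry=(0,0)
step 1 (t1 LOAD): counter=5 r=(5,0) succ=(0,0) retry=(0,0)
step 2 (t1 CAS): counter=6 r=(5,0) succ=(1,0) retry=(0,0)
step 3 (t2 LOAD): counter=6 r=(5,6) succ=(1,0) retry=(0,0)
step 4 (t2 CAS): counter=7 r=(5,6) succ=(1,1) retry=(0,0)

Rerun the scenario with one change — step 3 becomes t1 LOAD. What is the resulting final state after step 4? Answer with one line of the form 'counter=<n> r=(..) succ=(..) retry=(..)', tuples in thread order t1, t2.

(re-executing from step 3 with the substitution; state before step 3: counter=6 r=(5,0) succ=(1,0) retry=(0,0))
step 3 (t1 LOAD): counter=6 r=(6,0) succ=(1,0) retry=(0,0)
step 4 (t2 CAS): counter=6 r=(6,0) succ=(1,0) retry=(0,1)

counter=6 r=(6,0) succ=(1,0) retry=(0,1)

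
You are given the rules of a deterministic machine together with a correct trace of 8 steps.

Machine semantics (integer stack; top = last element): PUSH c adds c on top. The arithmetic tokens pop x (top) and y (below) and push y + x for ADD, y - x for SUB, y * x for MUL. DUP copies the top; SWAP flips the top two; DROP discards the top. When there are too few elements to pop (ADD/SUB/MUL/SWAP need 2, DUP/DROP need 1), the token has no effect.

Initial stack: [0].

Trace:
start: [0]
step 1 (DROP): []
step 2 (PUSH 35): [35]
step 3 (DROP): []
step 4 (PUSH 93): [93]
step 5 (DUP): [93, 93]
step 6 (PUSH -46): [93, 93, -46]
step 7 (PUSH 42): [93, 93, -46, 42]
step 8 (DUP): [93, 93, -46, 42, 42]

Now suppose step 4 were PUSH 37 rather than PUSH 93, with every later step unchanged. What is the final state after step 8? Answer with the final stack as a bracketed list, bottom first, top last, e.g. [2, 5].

[37, 37, -46, 42, 42]

(re-executing from step 4 with the substitution; state before step 4: [])
step 4 (PUSH 37): [37]
step 5 (DUP): [37, 37]
step 6 (PUSH -46): [37, 37, -46]
step 7 (PUSH 42): [37, 37, -46, 42]
step 8 (DUP): [37, 37, -46, 42, 42]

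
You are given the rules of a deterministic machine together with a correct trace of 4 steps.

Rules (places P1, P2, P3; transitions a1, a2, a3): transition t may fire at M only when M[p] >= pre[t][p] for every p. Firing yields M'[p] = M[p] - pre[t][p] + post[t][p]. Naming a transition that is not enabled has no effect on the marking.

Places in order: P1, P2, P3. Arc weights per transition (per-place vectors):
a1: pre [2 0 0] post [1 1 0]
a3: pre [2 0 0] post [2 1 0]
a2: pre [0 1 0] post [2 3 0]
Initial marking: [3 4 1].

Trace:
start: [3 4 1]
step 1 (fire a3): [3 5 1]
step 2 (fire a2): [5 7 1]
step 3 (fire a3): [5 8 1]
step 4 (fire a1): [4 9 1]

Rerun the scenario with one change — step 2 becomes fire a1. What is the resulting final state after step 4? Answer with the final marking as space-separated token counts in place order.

(re-executing from step 2 with the substitution; state before step 2: [3 5 1])
step 2 (fire a1): [2 6 1]
step 3 (fire a3): [2 7 1]
step 4 (fire a1): [1 8 1]

1 8 1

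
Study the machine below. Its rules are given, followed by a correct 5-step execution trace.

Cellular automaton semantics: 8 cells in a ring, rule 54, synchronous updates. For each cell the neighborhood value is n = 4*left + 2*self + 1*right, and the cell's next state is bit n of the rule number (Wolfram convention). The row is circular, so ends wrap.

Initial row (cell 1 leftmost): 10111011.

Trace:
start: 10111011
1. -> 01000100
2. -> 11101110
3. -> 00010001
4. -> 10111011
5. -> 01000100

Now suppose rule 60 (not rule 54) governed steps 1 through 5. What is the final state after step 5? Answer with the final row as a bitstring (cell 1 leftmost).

(re-executing steps 1..5 under rule 60; state before step 1: 10111011)
1. -> 01100110
2. -> 01010101
3. -> 11111111
4. -> 00000000
5. -> 00000000

00000000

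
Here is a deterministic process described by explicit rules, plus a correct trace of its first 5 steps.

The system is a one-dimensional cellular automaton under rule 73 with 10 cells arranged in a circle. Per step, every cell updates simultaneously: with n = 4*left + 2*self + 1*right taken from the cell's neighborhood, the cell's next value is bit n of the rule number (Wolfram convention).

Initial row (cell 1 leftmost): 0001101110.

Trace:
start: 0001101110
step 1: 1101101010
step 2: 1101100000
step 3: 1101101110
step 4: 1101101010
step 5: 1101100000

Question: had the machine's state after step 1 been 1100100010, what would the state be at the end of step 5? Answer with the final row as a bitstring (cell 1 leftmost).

1101100010

state after step 1 := 1100100010
step 2: 1100001000
step 3: 1101100010
step 4: 1101101000
step 5: 1101100010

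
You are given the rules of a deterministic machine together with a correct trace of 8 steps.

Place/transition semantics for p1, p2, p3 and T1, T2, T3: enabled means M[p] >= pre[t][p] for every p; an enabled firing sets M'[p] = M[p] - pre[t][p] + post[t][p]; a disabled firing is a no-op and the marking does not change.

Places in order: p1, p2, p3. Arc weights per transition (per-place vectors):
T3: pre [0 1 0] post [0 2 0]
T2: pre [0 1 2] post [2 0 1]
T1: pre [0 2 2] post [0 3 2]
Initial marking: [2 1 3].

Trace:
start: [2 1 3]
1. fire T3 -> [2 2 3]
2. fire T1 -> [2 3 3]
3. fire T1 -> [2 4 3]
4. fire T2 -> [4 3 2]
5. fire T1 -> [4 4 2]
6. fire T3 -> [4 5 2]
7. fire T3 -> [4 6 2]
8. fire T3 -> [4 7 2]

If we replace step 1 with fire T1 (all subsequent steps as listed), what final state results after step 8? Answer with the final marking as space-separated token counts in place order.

(re-executing from step 1 with the substitution; state before step 1: [2 1 3])
1. fire T1 -> [2 1 3]
2. fire T1 -> [2 1 3]
3. fire T1 -> [2 1 3]
4. fire T2 -> [4 0 2]
5. fire T1 -> [4 0 2]
6. fire T3 -> [4 0 2]
7. fire T3 -> [4 0 2]
8. fire T3 -> [4 0 2]

4 0 2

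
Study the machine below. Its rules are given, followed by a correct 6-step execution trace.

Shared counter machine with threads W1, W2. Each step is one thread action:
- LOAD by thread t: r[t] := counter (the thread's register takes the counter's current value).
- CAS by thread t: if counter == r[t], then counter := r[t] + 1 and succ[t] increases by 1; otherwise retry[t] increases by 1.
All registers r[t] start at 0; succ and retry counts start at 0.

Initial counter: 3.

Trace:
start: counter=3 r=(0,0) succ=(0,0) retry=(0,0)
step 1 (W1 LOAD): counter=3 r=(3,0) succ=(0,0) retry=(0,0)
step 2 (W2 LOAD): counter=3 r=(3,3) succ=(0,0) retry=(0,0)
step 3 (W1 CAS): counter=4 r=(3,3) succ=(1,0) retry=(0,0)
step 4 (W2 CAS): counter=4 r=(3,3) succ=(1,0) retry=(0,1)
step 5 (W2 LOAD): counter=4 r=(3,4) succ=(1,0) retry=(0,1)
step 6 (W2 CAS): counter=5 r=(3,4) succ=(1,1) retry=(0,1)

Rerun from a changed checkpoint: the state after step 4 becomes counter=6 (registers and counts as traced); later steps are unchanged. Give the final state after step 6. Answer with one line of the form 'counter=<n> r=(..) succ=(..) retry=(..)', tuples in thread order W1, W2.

counter=7 r=(3,6) succ=(1,1) retry=(0,1)

state after step 4 := counter=6 r=(3,3) succ=(1,0) retry=(0,1)
step 5 (W2 LOAD): counter=6 r=(3,6) succ=(1,0) retry=(0,1)
step 6 (W2 CAS): counter=7 r=(3,6) succ=(1,1) retry=(0,1)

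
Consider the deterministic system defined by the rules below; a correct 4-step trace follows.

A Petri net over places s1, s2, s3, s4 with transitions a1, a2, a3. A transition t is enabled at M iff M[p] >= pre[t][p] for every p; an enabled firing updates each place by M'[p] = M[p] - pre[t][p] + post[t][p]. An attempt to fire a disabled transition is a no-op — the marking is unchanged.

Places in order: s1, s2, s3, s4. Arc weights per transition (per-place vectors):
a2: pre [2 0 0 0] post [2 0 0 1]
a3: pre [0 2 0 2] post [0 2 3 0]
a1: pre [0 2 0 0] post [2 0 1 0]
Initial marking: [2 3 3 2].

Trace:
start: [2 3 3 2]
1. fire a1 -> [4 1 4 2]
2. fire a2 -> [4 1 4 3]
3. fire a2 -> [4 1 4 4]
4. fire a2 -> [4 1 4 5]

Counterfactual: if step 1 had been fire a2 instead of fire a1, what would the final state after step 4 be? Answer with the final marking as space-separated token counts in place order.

(re-executing from step 1 with the substitution; state before step 1: [2 3 3 2])
1. fire a2 -> [2 3 3 3]
2. fire a2 -> [2 3 3 4]
3. fire a2 -> [2 3 3 5]
4. fire a2 -> [2 3 3 6]

2 3 3 6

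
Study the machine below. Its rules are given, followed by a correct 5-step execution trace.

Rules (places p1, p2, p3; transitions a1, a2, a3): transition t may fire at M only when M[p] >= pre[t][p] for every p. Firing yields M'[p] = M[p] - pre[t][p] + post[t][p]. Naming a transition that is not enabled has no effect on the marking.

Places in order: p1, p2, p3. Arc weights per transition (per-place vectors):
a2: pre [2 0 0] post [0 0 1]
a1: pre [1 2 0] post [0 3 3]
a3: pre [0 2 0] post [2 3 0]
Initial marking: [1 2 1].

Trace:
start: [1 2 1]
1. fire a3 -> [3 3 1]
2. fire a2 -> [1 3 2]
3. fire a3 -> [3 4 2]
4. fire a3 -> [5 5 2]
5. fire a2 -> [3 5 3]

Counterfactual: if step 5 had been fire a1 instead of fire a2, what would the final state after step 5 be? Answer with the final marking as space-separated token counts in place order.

4 6 5

(re-executing from step 5 with the substitution; state before step 5: [5 5 2])
5. fire a1 -> [4 6 5]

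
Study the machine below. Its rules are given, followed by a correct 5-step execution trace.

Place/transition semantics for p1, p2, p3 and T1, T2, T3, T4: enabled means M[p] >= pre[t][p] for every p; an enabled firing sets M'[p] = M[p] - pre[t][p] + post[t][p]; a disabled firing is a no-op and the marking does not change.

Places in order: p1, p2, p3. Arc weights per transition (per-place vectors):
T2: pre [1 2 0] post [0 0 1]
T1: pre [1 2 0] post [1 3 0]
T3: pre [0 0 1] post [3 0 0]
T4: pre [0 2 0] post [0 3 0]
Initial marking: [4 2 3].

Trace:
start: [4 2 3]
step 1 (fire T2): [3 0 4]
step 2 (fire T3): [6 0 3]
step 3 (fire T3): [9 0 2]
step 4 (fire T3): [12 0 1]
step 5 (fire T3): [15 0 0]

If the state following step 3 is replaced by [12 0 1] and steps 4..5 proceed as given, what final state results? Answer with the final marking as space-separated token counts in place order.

state after step 3 := [12 0 1]
step 4 (fire T3): [15 0 0]
step 5 (fire T3): [15 0 0]

15 0 0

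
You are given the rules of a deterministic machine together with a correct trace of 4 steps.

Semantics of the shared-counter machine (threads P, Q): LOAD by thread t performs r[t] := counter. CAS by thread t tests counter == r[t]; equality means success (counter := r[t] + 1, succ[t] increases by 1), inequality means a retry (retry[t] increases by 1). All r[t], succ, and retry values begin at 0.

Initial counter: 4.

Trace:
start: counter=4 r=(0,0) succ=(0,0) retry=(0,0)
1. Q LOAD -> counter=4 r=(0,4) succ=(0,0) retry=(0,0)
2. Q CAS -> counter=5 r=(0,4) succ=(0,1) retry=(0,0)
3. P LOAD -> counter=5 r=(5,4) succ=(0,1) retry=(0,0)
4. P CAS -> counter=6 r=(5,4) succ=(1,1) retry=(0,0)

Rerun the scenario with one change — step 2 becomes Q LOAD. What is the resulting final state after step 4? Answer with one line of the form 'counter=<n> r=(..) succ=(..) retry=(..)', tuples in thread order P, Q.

(re-executing from step 2 with the substitution; state before step 2: counter=4 r=(0,4) succ=(0,0) retry=(0,0))
2. Q LOAD -> counter=4 r=(0,4) succ=(0,0) retry=(0,0)
3. P LOAD -> counter=4 r=(4,4) succ=(0,0) retry=(0,0)
4. P CAS -> counter=5 r=(4,4) succ=(1,0) retry=(0,0)

counter=5 r=(4,4) succ=(1,0) retry=(0,0)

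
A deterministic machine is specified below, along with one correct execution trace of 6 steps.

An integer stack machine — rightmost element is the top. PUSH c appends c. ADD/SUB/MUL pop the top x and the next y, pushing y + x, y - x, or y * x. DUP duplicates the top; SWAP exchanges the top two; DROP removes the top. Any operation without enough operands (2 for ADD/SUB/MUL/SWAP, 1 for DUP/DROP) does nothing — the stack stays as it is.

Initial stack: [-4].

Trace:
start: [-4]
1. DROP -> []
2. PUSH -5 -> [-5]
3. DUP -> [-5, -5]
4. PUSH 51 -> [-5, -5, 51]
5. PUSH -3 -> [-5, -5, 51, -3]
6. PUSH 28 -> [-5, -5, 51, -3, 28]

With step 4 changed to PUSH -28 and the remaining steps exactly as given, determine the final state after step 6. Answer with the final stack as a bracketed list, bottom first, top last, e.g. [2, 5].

(re-executing from step 4 with the substitution; state before step 4: [-5, -5])
4. PUSH -28 -> [-5, -5, -28]
5. PUSH -3 -> [-5, -5, -28, -3]
6. PUSH 28 -> [-5, -5, -28, -3, 28]

[-5, -5, -28, -3, 28]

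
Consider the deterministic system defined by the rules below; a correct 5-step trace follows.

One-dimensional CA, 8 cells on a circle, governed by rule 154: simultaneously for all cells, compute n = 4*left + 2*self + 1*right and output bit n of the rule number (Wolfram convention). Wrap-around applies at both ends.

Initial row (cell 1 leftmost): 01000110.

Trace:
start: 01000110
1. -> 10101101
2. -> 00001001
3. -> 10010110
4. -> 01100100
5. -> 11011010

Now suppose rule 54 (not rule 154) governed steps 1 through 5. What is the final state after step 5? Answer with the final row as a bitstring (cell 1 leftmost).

(re-executing steps 1..5 under rule 54; state before step 1: 01000110)
1. -> 11101001
2. -> 00011110
3. -> 00100001
4. -> 11110011
5. -> 00001100

00001100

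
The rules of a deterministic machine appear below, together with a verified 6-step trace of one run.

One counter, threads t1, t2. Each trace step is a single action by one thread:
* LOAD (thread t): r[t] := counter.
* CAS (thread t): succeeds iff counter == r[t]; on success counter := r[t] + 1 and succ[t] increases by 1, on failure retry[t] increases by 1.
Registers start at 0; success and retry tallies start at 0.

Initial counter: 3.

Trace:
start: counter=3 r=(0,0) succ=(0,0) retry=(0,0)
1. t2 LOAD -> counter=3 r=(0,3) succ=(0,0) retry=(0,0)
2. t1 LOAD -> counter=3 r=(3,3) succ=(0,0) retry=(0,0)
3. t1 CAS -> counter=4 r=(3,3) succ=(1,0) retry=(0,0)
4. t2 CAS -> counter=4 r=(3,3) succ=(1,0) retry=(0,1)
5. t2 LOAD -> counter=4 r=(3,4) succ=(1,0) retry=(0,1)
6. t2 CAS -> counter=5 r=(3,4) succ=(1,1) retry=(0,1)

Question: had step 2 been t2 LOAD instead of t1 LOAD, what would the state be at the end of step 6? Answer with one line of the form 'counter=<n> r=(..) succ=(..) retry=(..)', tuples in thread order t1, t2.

counter=5 r=(0,4) succ=(0,2) retry=(1,0)

(re-executing from step 2 with the substitution; state before step 2: counter=3 r=(0,3) succ=(0,0) retry=(0,0))
2. t2 LOAD -> counter=3 r=(0,3) succ=(0,0) retry=(0,0)
3. t1 CAS -> counter=3 r=(0,3) succ=(0,0) retry=(1,0)
4. t2 CAS -> counter=4 r=(0,3) succ=(0,1) retry=(1,0)
5. t2 LOAD -> counter=4 r=(0,4) succ=(0,1) retry=(1,0)
6. t2 CAS -> counter=5 r=(0,4) succ=(0,2) retry=(1,0)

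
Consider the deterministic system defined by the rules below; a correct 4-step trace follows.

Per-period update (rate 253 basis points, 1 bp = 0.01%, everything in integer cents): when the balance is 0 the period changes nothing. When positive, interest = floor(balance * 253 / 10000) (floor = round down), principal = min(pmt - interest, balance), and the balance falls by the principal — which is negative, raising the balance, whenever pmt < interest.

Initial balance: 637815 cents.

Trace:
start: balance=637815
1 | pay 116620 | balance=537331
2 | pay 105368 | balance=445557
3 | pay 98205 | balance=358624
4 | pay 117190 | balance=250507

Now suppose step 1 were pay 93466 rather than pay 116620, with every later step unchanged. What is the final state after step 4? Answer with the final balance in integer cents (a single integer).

275464

(re-executing from step 1 with the substitution; state before step 1: balance=637815)
1 | pay 93466 | balance=560485
2 | pay 105368 | balance=469297
3 | pay 98205 | balance=382965
4 | pay 117190 | balance=275464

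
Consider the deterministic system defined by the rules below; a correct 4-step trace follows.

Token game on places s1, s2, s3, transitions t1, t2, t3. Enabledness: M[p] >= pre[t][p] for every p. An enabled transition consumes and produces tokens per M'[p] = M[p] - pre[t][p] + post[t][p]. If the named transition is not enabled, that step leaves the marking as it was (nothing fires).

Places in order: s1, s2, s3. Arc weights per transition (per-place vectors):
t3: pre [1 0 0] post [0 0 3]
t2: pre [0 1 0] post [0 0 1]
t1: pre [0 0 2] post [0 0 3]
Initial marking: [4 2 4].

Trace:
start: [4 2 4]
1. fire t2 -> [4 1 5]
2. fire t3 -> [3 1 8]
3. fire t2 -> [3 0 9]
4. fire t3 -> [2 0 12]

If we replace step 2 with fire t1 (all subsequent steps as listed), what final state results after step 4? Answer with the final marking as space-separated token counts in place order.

(re-executing from step 2 with the substitution; state before step 2: [4 1 5])
2. fire t1 -> [4 1 6]
3. fire t2 -> [4 0 7]
4. fire t3 -> [3 0 10]

3 0 10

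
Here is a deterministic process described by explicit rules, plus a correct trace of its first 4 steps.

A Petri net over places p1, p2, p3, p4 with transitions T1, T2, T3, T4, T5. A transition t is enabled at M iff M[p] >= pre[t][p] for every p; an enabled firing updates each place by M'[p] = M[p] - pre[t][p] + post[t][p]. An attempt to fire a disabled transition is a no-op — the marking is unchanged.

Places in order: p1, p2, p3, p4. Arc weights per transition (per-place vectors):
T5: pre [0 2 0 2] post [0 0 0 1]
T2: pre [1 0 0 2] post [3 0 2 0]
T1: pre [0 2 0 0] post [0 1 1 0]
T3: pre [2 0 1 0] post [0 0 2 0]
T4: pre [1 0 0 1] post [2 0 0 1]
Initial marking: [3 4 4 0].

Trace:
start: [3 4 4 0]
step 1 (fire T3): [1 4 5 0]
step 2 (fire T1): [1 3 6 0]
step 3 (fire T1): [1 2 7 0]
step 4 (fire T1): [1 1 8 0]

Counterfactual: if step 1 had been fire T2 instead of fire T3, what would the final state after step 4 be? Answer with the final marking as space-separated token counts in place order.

(re-executing from step 1 with the substitution; state before step 1: [3 4 4 0])
step 1 (fire T2): [3 4 4 0]
step 2 (fire T1): [3 3 5 0]
step 3 (fire T1): [3 2 6 0]
step 4 (fire T1): [3 1 7 0]

3 1 7 0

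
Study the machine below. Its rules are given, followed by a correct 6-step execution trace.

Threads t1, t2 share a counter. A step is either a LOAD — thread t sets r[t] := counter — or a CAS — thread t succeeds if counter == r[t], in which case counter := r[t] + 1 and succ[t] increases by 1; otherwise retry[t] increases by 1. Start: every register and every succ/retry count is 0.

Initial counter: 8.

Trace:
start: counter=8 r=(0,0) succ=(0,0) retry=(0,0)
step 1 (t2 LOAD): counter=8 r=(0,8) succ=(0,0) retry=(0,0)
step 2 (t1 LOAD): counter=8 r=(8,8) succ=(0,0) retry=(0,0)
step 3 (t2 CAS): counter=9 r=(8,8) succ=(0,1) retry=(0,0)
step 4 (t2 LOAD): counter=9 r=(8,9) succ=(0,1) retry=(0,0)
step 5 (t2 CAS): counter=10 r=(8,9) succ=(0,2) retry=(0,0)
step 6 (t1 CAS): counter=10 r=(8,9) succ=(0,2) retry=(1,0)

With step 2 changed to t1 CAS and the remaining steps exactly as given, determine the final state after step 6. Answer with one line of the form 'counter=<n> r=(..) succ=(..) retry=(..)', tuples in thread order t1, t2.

(re-executing from step 2 with the substitution; state before step 2: counter=8 r=(0,8) succ=(0,0) retry=(0,0))
step 2 (t1 CAS): counter=8 r=(0,8) succ=(0,0) retry=(1,0)
step 3 (t2 CAS): counter=9 r=(0,8) succ=(0,1) retry=(1,0)
step 4 (t2 LOAD): counter=9 r=(0,9) succ=(0,1) retry=(1,0)
step 5 (t2 CAS): counter=10 r=(0,9) succ=(0,2) retry=(1,0)
step 6 (t1 CAS): counter=10 r=(0,9) succ=(0,2) retry=(2,0)

counter=10 r=(0,9) succ=(0,2) retry=(2,0)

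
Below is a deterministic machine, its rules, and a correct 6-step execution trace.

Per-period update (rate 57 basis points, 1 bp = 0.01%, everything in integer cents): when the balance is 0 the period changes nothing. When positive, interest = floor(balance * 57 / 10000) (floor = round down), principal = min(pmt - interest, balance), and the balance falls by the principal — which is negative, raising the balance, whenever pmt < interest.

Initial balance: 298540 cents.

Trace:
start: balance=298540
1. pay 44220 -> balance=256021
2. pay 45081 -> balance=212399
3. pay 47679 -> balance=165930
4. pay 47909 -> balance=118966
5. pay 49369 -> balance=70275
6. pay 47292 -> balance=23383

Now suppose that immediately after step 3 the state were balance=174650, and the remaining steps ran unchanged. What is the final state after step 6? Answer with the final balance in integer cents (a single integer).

32253

state after step 3 := balance=174650
4. pay 47909 -> balance=127736
5. pay 49369 -> balance=79095
6. pay 47292 -> balance=32253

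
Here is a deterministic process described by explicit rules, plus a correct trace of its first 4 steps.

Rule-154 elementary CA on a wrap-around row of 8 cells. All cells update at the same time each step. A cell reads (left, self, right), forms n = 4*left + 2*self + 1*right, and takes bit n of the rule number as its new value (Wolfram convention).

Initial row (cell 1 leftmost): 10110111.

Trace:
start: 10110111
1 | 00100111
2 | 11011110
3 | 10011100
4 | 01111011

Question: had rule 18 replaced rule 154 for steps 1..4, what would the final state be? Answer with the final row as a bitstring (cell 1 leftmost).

00000000

(re-executing steps 1..4 under rule 18; state before step 1: 10110111)
1 | 00000000
2 | 00000000
3 | 00000000
4 | 00000000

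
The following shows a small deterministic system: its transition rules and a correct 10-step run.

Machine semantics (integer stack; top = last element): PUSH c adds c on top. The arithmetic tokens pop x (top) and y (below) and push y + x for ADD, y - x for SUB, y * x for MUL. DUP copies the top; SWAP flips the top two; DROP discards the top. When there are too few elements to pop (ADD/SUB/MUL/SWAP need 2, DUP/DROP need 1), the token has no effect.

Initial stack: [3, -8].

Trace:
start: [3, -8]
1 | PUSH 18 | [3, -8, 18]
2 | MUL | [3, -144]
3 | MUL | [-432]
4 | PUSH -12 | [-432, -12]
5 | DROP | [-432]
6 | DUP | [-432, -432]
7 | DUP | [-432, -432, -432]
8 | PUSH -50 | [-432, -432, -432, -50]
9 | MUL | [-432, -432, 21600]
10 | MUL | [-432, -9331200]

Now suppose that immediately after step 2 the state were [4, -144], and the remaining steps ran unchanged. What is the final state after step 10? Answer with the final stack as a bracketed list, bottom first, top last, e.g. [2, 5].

[-576, -16588800]

state after step 2 := [4, -144]
3 | MUL | [-576]
4 | PUSH -12 | [-576, -12]
5 | DROP | [-576]
6 | DUP | [-576, -576]
7 | DUP | [-576, -576, -576]
8 | PUSH -50 | [-576, -576, -576, -50]
9 | MUL | [-576, -576, 28800]
10 | MUL | [-576, -16588800]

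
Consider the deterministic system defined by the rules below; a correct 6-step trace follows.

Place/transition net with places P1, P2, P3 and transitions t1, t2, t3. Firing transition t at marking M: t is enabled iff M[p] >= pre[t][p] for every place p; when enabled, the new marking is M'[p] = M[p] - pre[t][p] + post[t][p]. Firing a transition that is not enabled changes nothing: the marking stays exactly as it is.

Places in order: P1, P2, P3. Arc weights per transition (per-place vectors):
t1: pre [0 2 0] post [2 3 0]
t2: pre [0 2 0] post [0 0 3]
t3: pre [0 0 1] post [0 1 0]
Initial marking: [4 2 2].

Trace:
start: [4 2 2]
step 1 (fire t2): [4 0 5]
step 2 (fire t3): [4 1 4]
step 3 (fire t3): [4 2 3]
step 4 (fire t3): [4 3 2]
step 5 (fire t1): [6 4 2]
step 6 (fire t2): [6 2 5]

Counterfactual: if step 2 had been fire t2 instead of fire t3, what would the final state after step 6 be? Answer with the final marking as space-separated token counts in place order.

6 1 6

(re-executing from step 2 with the substitution; state before step 2: [4 0 5])
step 2 (fire t2): [4 0 5]
step 3 (fire t3): [4 1 4]
step 4 (fire t3): [4 2 3]
step 5 (fire t1): [6 3 3]
step 6 (fire t2): [6 1 6]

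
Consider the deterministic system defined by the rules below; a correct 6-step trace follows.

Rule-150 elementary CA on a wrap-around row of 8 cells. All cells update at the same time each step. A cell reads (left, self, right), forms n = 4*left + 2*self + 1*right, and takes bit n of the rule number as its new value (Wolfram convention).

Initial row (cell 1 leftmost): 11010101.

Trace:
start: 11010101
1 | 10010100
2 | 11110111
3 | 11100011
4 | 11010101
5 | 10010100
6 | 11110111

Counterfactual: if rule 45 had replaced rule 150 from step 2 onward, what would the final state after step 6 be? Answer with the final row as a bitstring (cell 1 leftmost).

(re-executing steps 2..6 under rule 45; state before step 2: 10010100)
2 | 10011100
3 | 10010000
4 | 10010110
5 | 10011101
6 | 00010011

00010011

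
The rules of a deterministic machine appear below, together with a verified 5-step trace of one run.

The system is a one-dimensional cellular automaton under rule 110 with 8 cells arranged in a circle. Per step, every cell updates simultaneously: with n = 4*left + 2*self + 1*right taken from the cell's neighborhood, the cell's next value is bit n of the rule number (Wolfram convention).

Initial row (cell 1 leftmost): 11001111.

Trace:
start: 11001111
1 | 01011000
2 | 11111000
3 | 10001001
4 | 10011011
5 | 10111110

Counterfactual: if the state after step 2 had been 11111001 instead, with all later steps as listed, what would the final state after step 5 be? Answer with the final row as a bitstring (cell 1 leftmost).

state after step 2 := 11111001
3 | 00001011
4 | 00011111
5 | 00110001

00110001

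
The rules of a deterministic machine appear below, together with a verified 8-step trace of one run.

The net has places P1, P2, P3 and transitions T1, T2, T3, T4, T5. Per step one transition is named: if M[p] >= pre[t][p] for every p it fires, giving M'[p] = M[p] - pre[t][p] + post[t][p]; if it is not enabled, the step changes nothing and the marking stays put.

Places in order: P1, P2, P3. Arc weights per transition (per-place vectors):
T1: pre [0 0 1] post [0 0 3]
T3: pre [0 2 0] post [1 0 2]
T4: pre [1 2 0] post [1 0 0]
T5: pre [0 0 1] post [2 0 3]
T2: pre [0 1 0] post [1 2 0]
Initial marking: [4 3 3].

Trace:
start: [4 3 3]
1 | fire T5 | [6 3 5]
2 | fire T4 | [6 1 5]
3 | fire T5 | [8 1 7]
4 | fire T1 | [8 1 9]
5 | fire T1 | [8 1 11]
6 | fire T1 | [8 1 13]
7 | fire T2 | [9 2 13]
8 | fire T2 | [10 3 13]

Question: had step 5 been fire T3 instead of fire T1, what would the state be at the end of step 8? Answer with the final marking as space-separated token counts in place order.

10 3 11

(re-executing from step 5 with the substitution; state before step 5: [8 1 9])
5 | fire T3 | [8 1 9]
6 | fire T1 | [8 1 11]
7 | fire T2 | [9 2 11]
8 | fire T2 | [10 3 11]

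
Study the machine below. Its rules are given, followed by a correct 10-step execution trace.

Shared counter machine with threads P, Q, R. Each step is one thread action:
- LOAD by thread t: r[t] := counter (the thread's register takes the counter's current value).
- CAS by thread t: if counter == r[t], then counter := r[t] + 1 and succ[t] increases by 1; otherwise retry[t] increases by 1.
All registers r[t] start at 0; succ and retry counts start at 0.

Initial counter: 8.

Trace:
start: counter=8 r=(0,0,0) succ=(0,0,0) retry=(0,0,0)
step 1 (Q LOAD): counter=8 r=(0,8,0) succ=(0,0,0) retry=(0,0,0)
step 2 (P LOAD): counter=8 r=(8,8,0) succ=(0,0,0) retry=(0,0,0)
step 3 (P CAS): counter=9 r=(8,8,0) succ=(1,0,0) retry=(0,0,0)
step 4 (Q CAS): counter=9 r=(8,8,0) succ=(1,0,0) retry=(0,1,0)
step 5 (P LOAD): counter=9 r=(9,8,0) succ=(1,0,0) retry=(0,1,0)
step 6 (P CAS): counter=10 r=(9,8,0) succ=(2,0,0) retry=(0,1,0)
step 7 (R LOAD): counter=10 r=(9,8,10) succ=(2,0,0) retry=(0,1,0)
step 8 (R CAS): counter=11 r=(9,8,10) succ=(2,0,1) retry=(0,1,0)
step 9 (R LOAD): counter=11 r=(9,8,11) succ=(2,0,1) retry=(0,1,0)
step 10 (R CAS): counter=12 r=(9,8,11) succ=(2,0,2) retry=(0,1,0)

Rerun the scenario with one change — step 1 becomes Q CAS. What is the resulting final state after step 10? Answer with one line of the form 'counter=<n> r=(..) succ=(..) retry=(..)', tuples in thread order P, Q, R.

(re-executing from step 1 with the substitution; state before step 1: counter=8 r=(0,0,0) succ=(0,0,0) retry=(0,0,0))
step 1 (Q CAS): counter=8 r=(0,0,0) succ=(0,0,0) retry=(0,1,0)
step 2 (P LOAD): counter=8 r=(8,0,0) succ=(0,0,0) retry=(0,1,0)
step 3 (P CAS): counter=9 r=(8,0,0) succ=(1,0,0) retry=(0,1,0)
step 4 (Q CAS): counter=9 r=(8,0,0) succ=(1,0,0) retry=(0,2,0)
step 5 (P LOAD): counter=9 r=(9,0,0) succ=(1,0,0) retry=(0,2,0)
step 6 (P CAS): counter=10 r=(9,0,0) succ=(2,0,0) retry=(0,2,0)
step 7 (R LOAD): counter=10 r=(9,0,10) succ=(2,0,0) retry=(0,2,0)
step 8 (R CAS): counter=11 r=(9,0,10) succ=(2,0,1) retry=(0,2,0)
step 9 (R LOAD): counter=11 r=(9,0,11) succ=(2,0,1) retry=(0,2,0)
step 10 (R CAS): counter=12 r=(9,0,11) succ=(2,0,2) retry=(0,2,0)

counter=12 r=(9,0,11) succ=(2,0,2) retry=(0,2,0)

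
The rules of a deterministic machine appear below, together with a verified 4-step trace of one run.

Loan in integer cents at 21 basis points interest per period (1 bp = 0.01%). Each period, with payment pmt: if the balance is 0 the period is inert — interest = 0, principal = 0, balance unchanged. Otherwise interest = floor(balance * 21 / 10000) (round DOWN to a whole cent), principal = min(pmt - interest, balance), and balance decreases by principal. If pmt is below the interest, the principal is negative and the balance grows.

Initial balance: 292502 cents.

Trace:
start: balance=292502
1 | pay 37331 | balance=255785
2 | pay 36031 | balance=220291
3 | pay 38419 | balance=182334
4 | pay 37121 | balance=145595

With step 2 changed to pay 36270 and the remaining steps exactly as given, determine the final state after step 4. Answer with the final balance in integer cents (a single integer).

(re-executing from step 2 with the substitution; state before step 2: balance=255785)
2 | pay 36270 | balance=220052
3 | pay 38419 | balance=182095
4 | pay 37121 | balance=145356

145356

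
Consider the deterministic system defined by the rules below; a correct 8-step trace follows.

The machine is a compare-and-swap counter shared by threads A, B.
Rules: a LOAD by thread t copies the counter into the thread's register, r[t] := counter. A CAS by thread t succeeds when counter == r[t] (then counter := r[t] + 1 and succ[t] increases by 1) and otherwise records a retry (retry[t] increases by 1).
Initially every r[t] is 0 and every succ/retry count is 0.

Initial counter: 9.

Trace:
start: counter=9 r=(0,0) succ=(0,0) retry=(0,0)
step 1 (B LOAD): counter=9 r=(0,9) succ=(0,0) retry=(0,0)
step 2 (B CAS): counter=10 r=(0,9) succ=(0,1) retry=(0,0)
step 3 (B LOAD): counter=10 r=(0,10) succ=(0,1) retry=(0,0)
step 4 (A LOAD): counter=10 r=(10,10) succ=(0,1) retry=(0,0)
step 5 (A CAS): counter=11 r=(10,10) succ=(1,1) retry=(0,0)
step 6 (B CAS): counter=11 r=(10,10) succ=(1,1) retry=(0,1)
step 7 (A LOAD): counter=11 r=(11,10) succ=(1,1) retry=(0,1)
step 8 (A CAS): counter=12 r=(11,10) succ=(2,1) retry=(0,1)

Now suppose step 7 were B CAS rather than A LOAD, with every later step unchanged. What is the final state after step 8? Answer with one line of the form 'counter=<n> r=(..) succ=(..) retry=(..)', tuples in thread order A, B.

counter=11 r=(10,10) succ=(1,1) retry=(1,2)

(re-executing from step 7 with the substitution; state before step 7: counter=11 r=(10,10) succ=(1,1) retry=(0,1))
step 7 (B CAS): counter=11 r=(10,10) succ=(1,1) retry=(0,2)
step 8 (A CAS): counter=11 r=(10,10) succ=(1,1) retry=(1,2)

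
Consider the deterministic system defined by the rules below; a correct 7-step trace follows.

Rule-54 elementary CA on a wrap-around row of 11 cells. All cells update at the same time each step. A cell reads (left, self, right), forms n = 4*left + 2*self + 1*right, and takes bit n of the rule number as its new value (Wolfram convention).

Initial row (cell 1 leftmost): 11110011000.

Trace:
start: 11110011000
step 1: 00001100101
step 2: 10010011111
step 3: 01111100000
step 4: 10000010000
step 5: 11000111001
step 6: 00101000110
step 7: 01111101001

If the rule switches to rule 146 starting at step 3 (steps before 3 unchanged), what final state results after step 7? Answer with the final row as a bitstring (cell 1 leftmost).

(re-executing steps 3..7 under rule 146; state before step 3: 10010011111)
step 3: 01101101111
step 4: 00000000110
step 5: 00000001001
step 6: 10000010110
step 7: 01000100000

01000100000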